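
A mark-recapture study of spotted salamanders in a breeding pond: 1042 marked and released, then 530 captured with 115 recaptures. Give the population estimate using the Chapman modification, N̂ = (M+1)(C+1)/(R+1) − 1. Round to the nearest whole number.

N̂ = (1042+1)(530+1)/(115+1) − 1 = 1043·531/116 − 1
= 553833/116 − 1 ≈ 4774.4 − 1 ≈ 4773.4 → 4773

N ≈ 4773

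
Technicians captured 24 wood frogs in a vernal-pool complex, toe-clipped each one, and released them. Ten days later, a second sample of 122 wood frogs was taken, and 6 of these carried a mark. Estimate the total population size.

N = 488

Lincoln-Petersen assumes M/N = R/C, so N = M·C / R.
N = (24 × 122) / 6 = 2928 / 6 = 488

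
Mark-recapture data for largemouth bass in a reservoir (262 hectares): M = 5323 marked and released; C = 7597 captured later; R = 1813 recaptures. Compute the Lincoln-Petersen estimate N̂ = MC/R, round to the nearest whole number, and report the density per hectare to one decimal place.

N̂ = 5323·7597/1813 = 40438831/1813 ≈ 22304.9 → 22305
Density = N̂ / area = 22305 / 262 ≈ 85.13 → 85.1 per hectare

density ≈ 85.1 largemouth bass per hectare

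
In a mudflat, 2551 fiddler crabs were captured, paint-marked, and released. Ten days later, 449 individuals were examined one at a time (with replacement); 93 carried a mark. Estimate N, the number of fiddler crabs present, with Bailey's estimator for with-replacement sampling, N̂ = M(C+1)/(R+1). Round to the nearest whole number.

N ≈ 12,212

N̂ = 2551·(449+1)/(93+1) = 2551·450/94 = 1147950/94 ≈ 12212.2 → 12212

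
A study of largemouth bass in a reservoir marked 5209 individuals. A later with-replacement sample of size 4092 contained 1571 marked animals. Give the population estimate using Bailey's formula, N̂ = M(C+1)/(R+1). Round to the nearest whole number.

N ≈ 13,563

N̂ = 5209·(4092+1)/(1571+1) = 5209·4093/1572 = 21320437/1572 ≈ 13562.6 → 13563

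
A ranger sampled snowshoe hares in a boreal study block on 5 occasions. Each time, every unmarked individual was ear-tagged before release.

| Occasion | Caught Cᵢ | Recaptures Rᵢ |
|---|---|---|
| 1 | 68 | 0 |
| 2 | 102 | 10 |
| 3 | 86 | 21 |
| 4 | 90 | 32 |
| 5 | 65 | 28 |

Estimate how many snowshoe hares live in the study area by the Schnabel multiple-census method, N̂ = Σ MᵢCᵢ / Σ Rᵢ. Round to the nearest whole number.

N ≈ 652

Marked at large before each occasion: Mᵢ = Σⱼ<ᵢ (Cⱼ − Rⱼ) → M1=0, M2=68, M3=160, M4=225, M5=283
Σ MᵢCᵢ = 0·68 + 68·102 + 160·86 + 225·90 + 283·65 = 0 + 6936 + 13760 + 20250 + 18395 = 59341
Σ Rᵢ = 0 + 10 + 21 + 32 + 28 = 91
N̂ = 59341 / 91 ≈ 652.1 → 652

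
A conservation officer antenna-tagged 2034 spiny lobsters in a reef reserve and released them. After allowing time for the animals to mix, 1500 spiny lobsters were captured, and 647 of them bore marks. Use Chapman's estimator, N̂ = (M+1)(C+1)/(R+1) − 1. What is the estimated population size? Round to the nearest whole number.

N̂ = (2034+1)(1500+1)/(647+1) − 1 = 2035·1501/648 − 1
= 3054535/648 − 1 ≈ 4713.8 − 1 ≈ 4712.8 → 4713

N ≈ 4713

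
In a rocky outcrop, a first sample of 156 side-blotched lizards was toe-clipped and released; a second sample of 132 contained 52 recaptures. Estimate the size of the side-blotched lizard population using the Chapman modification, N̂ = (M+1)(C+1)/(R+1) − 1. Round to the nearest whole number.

N̂ = (156+1)(132+1)/(52+1) − 1 = 157·133/53 − 1
= 20881/53 − 1 ≈ 394.0 − 1 ≈ 393.0 → 393

N ≈ 393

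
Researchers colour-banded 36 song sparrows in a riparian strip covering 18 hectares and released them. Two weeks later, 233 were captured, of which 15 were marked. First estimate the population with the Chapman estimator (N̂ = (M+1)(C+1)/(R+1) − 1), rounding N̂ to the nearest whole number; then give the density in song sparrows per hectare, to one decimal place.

N̂ = 37·234/16 − 1 = 8658/16 − 1 ≈ 540.1 → 540
Density = N̂ / area = 540 / 18 = 30.0 per hectare

density ≈ 30.0 song sparrows per hectare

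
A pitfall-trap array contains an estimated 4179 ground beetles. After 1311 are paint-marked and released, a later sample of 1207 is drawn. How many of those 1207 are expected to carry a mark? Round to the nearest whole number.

Expected recaptures E[R] = M·C / N.
E[R] = 1311 × 1207 / 4179 = 1582377 / 4179 ≈ 378.6 → 379

expected recaptures ≈ 379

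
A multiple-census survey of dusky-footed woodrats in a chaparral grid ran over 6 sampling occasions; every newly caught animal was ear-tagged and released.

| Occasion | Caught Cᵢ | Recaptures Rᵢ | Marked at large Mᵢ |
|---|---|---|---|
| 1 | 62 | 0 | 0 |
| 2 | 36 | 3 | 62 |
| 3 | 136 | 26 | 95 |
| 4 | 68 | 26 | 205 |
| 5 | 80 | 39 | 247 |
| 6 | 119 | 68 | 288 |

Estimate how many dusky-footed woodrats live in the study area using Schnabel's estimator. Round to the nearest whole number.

Σ MᵢCᵢ = 0·62 + 62·36 + 95·136 + 205·68 + 247·80 + 288·119 = 0 + 2232 + 12920 + 13940 + 19760 + 34272 = 83124
Σ Rᵢ = 0 + 3 + 26 + 26 + 39 + 68 = 162
N̂ = 83124 / 162 ≈ 513.1 → 513

N ≈ 513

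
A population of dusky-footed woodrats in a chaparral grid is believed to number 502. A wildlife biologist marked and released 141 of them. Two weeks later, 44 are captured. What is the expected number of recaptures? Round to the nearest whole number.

The marked fraction of the population is 141/502, so in a sample of 44 expect C·(M/N) marked.
E[R] = 141 × 44 / 502 = 6204 / 502 ≈ 12.4 → 12

expected recaptures ≈ 12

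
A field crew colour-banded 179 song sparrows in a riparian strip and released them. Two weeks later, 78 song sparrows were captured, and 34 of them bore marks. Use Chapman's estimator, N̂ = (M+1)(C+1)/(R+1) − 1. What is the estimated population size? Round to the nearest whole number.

N ≈ 405

N̂ = (179+1)(78+1)/(34+1) − 1 = 180·79/35 − 1
= 14220/35 − 1 ≈ 406.3 − 1 ≈ 405.3 → 405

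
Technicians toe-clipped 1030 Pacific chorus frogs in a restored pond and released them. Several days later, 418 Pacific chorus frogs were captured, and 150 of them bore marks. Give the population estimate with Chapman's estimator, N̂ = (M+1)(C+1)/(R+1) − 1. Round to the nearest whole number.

N ≈ 2860

N̂ = (1030+1)(418+1)/(150+1) − 1 = 1031·419/151 − 1
= 431989/151 − 1 ≈ 2860.9 − 1 ≈ 2859.9 → 2860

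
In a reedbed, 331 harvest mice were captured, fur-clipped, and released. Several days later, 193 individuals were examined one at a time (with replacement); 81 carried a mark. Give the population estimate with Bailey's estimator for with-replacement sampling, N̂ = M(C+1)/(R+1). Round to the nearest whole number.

N̂ = 331·(193+1)/(81+1) = 331·194/82 = 64214/82 ≈ 783.1 → 783

N ≈ 783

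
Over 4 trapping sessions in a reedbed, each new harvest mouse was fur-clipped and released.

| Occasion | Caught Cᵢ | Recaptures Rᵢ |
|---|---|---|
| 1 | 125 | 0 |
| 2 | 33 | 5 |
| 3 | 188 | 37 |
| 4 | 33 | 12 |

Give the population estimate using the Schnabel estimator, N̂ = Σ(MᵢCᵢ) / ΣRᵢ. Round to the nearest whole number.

N ≈ 795

Marked at large before each occasion: Mᵢ = Σⱼ<ᵢ (Cⱼ − Rⱼ) → M1=0, M2=125, M3=153, M4=304
Σ MᵢCᵢ = 0·125 + 125·33 + 153·188 + 304·33 = 0 + 4125 + 28764 + 10032 = 42921
Σ Rᵢ = 0 + 5 + 37 + 12 = 54
N̂ = 42921 / 54 ≈ 794.8 → 795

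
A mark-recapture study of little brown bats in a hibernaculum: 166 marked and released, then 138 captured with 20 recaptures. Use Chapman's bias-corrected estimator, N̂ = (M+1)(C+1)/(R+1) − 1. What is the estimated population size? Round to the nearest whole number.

N̂ = (166+1)(138+1)/(20+1) − 1 = 167·139/21 − 1
= 23213/21 − 1 ≈ 1105.4 − 1 ≈ 1104.4 → 1104

N ≈ 1104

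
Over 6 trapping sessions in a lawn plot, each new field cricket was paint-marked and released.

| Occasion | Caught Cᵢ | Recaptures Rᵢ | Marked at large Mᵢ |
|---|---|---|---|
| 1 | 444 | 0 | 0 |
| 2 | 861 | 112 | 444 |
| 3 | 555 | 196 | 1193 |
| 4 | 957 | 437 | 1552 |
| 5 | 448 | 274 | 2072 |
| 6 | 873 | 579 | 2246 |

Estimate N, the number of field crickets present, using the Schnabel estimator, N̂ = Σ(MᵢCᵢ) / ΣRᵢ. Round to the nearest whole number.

N ≈ 3391

Σ MᵢCᵢ = 0·444 + 444·861 + 1193·555 + 1552·957 + 2072·448 + 2246·873 = 0 + 382284 + 662115 + 1485264 + 928256 + 1960758 = 5418677
Σ Rᵢ = 0 + 112 + 196 + 437 + 274 + 579 = 1598
N̂ = 5418677 / 1598 ≈ 3390.9 → 3391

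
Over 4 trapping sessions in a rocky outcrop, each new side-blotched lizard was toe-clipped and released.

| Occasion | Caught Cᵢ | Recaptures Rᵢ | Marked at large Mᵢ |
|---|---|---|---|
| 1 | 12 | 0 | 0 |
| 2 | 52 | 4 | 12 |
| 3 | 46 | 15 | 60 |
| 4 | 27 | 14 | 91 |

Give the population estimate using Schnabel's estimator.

N = 177

Σ MᵢCᵢ = 0·12 + 12·52 + 60·46 + 91·27 = 0 + 624 + 2760 + 2457 = 5841
Σ Rᵢ = 0 + 4 + 15 + 14 = 33
N̂ = 5841 / 33 = 177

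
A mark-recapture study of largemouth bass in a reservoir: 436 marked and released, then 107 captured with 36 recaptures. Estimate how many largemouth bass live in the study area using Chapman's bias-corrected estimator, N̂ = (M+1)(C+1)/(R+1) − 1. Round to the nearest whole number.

N ≈ 1275

N̂ = (436+1)(107+1)/(36+1) − 1 = 437·108/37 − 1
= 47196/37 − 1 ≈ 1275.6 − 1 ≈ 1274.6 → 1275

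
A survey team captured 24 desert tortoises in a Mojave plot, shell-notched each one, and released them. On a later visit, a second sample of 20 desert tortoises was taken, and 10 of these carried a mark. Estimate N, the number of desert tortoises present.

N = 48

If marked individuals mix randomly, R/C ≈ M/N, giving N ≈ M·C/R.
N = (24 × 20) / 10 = 480 / 10 = 48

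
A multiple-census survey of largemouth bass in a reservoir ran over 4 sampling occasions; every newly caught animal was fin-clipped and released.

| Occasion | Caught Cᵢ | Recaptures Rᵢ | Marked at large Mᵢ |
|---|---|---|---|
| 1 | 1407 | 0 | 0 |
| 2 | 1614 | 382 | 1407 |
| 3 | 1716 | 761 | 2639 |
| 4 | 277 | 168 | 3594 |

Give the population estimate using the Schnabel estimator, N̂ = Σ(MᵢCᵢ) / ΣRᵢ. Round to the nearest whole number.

N ≈ 5946

Σ MᵢCᵢ = 0·1407 + 1407·1614 + 2639·1716 + 3594·277 = 0 + 2270898 + 4528524 + 995538 = 7794960
Σ Rᵢ = 0 + 382 + 761 + 168 = 1311
N̂ = 7794960 / 1311 ≈ 5945.8 → 5946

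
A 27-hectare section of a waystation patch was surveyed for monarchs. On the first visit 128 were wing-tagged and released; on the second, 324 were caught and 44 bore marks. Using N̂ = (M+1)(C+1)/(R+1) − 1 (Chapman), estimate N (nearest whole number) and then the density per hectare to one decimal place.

N̂ = 129·325/45 − 1 = 41925/45 − 1 ≈ 930.7 → 931
Density = N̂ / area = 931 / 27 ≈ 34.48 → 34.5 per hectare

density ≈ 34.5 monarchs per hectare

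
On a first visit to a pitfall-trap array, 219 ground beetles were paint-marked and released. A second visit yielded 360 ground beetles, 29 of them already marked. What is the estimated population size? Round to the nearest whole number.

Lincoln-Petersen assumes M/N = R/C, so N = M·C / R.
N = (219 × 360) / 29 = 78840 / 29 ≈ 2718.6 → 2719

N ≈ 2719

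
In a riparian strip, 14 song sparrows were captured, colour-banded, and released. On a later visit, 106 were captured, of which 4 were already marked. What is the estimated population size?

N = 371

If marked individuals mix randomly, R/C ≈ M/N, giving N ≈ M·C/R.
N = (14 × 106) / 4 = 1484 / 4 = 371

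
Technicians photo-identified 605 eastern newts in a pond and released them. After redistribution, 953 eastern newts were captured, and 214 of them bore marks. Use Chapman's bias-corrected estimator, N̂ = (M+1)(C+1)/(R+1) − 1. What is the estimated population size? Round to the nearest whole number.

N̂ = (605+1)(953+1)/(214+1) − 1 = 606·954/215 − 1
= 578124/215 − 1 ≈ 2688.9 − 1 ≈ 2687.9 → 2688

N ≈ 2688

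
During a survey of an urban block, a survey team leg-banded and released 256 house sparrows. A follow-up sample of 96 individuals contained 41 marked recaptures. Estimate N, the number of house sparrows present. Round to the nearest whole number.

N ≈ 599

If marked individuals mix randomly, R/C ≈ M/N, giving N ≈ M·C/R.
N = (256 × 96) / 41 = 24576 / 41 ≈ 599.4 → 599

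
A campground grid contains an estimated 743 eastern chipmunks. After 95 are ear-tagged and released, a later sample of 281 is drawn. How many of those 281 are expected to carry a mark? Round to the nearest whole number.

expected recaptures ≈ 36

The marked fraction of the population is 95/743, so in a sample of 281 expect C·(M/N) marked.
E[R] = 95 × 281 / 743 = 26695 / 743 ≈ 35.9 → 36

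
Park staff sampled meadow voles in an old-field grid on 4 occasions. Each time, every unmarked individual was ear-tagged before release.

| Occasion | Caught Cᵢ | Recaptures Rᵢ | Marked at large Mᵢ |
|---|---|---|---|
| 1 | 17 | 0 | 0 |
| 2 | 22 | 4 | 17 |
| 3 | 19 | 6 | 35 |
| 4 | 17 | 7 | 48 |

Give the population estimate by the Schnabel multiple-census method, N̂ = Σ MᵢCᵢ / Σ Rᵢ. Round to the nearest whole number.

N ≈ 109

Σ MᵢCᵢ = 0·17 + 17·22 + 35·19 + 48·17 = 0 + 374 + 665 + 816 = 1855
Σ Rᵢ = 0 + 4 + 6 + 7 = 17
N̂ = 1855 / 17 ≈ 109.1 → 109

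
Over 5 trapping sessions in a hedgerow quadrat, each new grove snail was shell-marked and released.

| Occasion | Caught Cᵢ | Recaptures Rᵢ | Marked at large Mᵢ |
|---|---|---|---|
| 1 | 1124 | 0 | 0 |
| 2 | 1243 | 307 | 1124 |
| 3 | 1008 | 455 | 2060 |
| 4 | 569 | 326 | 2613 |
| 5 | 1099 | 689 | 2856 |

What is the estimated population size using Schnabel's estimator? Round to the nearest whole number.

Σ MᵢCᵢ = 0·1124 + 1124·1243 + 2060·1008 + 2613·569 + 2856·1099 = 0 + 1397132 + 2076480 + 1486797 + 3138744 = 8099153
Σ Rᵢ = 0 + 307 + 455 + 326 + 689 = 1777
N̂ = 8099153 / 1777 ≈ 4557.8 → 4558

N ≈ 4558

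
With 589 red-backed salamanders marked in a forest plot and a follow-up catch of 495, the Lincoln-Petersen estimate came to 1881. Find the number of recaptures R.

From N = M·C/R: R = M·C / N = 589·495 / 1881 = 291555 / 1881 = 155.

R = 155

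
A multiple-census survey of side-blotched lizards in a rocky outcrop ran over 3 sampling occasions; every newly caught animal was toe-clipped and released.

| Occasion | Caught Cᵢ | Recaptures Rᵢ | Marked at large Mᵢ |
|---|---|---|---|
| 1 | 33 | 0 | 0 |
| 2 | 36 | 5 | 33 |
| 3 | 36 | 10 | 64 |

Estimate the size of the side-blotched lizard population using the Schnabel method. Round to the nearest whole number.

N ≈ 233

Σ MᵢCᵢ = 0·33 + 33·36 + 64·36 = 0 + 1188 + 2304 = 3492
Σ Rᵢ = 0 + 5 + 10 = 15
N̂ = 3492 / 15 ≈ 232.8 → 233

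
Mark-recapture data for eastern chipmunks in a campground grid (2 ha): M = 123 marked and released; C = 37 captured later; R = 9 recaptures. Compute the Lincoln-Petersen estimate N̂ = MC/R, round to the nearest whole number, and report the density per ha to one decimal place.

density ≈ 253.0 eastern chipmunks per ha

N̂ = 123·37/9 = 4551/9 ≈ 505.7 → 506
Density = N̂ / area = 506 / 2 = 253.0 per ha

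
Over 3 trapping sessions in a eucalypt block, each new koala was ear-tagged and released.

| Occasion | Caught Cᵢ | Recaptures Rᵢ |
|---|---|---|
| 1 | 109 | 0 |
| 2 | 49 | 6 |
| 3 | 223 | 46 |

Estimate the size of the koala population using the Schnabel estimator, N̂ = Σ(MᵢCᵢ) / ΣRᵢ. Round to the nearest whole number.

N ≈ 755

Marked at large before each occasion: Mᵢ = Σⱼ<ᵢ (Cⱼ − Rⱼ) → M1=0, M2=109, M3=152
Σ MᵢCᵢ = 0·109 + 109·49 + 152·223 = 0 + 5341 + 33896 = 39237
Σ Rᵢ = 0 + 6 + 46 = 52
N̂ = 39237 / 52 ≈ 754.6 → 755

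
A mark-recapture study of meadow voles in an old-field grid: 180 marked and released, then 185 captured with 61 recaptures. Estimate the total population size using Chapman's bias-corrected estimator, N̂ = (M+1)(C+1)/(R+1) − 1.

N̂ = (180+1)(185+1)/(61+1) − 1 = 181·186/62 − 1
= 33666/62 − 1 = 543 − 1 = 542

N = 542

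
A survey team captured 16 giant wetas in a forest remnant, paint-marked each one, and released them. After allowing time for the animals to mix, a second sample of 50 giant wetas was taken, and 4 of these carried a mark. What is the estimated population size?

N = 200

If marked individuals mix randomly, R/C ≈ M/N, giving N ≈ M·C/R.
N = (16 × 50) / 4 = 800 / 4 = 200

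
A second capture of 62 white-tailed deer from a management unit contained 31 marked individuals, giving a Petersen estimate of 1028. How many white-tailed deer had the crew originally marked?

M = 514

From N = M·C/R: M = N·R / C = 1028·31 / 62 = 31868 / 62 = 514.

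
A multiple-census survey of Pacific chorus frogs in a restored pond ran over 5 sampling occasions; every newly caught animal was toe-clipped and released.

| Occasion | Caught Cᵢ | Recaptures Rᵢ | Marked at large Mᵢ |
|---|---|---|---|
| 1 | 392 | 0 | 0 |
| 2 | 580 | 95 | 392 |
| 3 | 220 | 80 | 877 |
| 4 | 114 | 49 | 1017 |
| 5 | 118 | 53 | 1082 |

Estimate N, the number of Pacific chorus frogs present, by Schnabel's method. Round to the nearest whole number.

N ≈ 2397

Σ MᵢCᵢ = 0·392 + 392·580 + 877·220 + 1017·114 + 1082·118 = 0 + 227360 + 192940 + 115938 + 127676 = 663914
Σ Rᵢ = 0 + 95 + 80 + 49 + 53 = 277
N̂ = 663914 / 277 ≈ 2396.8 → 2397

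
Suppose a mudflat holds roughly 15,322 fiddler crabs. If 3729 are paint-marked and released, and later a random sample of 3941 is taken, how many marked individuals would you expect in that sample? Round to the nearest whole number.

expected recaptures ≈ 959

The marked fraction of the population is 3729/15322, so in a sample of 3941 expect C·(M/N) marked.
E[R] = 3729 × 3941 / 15322 = 14695989 / 15322 ≈ 959.1 → 959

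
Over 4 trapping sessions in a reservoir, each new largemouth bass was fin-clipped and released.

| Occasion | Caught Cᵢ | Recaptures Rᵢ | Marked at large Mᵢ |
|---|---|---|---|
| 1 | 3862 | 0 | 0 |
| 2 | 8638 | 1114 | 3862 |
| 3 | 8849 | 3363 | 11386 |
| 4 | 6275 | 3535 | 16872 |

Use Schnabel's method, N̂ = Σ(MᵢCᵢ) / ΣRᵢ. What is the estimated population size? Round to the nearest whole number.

N ≈ 29,953

Σ MᵢCᵢ = 0·3862 + 3862·8638 + 11386·8849 + 16872·6275 = 0 + 33359956 + 100754714 + 105871800 = 239986470
Σ Rᵢ = 0 + 1114 + 3363 + 3535 = 8012
N̂ = 239986470 / 8012 ≈ 29953.4 → 29953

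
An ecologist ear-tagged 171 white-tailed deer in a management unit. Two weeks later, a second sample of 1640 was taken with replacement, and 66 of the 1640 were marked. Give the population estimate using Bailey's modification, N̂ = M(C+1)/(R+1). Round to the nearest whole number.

N̂ = 171·(1640+1)/(66+1) = 171·1641/67 = 280611/67 ≈ 4188.2 → 4188

N ≈ 4188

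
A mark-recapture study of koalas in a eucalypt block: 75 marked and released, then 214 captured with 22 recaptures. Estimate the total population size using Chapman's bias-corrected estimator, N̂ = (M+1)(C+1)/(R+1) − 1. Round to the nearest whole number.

N ≈ 709

N̂ = (75+1)(214+1)/(22+1) − 1 = 76·215/23 − 1
= 16340/23 − 1 ≈ 710.4 − 1 ≈ 709.4 → 709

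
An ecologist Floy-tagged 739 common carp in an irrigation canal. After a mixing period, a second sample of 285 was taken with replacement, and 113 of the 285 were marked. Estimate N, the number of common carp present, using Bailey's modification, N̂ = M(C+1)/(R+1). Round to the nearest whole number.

N ≈ 1854

N̂ = 739·(285+1)/(113+1) = 739·286/114 = 211354/114 ≈ 1854.0 → 1854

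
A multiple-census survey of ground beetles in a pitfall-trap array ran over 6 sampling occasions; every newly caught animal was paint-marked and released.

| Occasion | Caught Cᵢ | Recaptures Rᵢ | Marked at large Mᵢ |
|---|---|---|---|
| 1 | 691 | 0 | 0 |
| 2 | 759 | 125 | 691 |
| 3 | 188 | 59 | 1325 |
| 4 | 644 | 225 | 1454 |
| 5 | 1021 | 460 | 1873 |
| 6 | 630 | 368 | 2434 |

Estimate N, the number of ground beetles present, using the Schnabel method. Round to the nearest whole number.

N ≈ 4168

Σ MᵢCᵢ = 0·691 + 691·759 + 1325·188 + 1454·644 + 1873·1021 + 2434·630 = 0 + 524469 + 249100 + 936376 + 1912333 + 1533420 = 5155698
Σ Rᵢ = 0 + 125 + 59 + 225 + 460 + 368 = 1237
N̂ = 5155698 / 1237 ≈ 4167.9 → 4168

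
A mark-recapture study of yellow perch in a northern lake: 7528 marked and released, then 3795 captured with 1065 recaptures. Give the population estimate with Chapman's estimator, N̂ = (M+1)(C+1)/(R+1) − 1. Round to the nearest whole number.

N ≈ 26,810

N̂ = (7528+1)(3795+1)/(1065+1) − 1 = 7529·3796/1066 − 1
= 28580084/1066 − 1 ≈ 26810.6 − 1 ≈ 26809.6 → 26810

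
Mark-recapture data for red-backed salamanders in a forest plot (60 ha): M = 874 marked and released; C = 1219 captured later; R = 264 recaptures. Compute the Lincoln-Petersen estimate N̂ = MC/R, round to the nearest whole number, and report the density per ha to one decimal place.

N̂ = 874·1219/264 = 1065406/264 ≈ 4035.6 → 4036
Density = N̂ / area = 4036 / 60 ≈ 67.27 → 67.3 per ha

density ≈ 67.3 red-backed salamanders per ha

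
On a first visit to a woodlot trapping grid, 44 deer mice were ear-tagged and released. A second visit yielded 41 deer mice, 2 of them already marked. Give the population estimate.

N = 902

N = (44 × 41) / 2 = 1804 / 2 = 902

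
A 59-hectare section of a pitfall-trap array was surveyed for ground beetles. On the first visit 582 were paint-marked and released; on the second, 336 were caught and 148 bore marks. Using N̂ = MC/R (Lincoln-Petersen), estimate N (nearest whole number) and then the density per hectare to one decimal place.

N̂ = 582·336/148 = 195552/148 ≈ 1321.3 → 1321
Density = N̂ / area = 1321 / 59 ≈ 22.39 → 22.4 per hectare

density ≈ 22.4 ground beetles per hectare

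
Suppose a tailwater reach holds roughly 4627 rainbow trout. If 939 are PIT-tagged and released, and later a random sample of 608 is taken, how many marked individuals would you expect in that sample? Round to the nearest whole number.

Expected recaptures E[R] = M·C / N.
E[R] = 939 × 608 / 4627 = 570912 / 4627 ≈ 123.4 → 123

expected recaptures ≈ 123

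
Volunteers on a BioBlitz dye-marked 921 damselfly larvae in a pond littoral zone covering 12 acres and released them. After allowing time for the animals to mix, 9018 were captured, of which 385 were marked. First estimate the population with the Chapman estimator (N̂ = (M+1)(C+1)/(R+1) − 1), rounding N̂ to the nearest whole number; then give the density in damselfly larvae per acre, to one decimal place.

N̂ = 922·9019/386 − 1 = 8315518/386 − 1 ≈ 21541.8 → 21542
Density = N̂ / area = 21542 / 12 ≈ 1795.17 → 1795.2 per acre

density ≈ 1795.2 damselfly larvae per acre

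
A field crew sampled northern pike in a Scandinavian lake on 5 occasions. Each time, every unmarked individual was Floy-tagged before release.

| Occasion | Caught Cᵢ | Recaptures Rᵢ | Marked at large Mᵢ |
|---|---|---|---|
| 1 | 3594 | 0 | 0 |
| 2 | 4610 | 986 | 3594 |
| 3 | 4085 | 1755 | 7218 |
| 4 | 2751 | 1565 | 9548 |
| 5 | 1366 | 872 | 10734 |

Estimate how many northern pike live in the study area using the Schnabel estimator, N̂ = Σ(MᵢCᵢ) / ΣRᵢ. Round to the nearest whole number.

N ≈ 16,799

Σ MᵢCᵢ = 0·3594 + 3594·4610 + 7218·4085 + 9548·2751 + 10734·1366 = 0 + 16568340 + 29485530 + 26266548 + 14662644 = 86983062
Σ Rᵢ = 0 + 986 + 1755 + 1565 + 872 = 5178
N̂ = 86983062 / 5178 ≈ 16798.6 → 16799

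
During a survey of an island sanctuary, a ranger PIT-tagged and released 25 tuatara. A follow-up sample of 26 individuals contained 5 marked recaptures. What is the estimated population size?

Lincoln-Petersen assumes M/N = R/C, so N = M·C / R.
N = (25 × 26) / 5 = 650 / 5 = 130

N = 130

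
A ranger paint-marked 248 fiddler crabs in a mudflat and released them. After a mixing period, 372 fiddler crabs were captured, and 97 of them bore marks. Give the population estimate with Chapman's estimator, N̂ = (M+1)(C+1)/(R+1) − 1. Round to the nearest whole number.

N̂ = (248+1)(372+1)/(97+1) − 1 = 249·373/98 − 1
= 92877/98 − 1 ≈ 947.7 − 1 ≈ 946.7 → 947

N ≈ 947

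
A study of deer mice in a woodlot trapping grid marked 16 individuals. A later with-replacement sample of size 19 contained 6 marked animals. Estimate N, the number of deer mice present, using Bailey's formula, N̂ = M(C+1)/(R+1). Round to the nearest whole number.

N̂ = 16·(19+1)/(6+1) = 16·20/7 = 320/7 ≈ 45.7 → 46

N ≈ 46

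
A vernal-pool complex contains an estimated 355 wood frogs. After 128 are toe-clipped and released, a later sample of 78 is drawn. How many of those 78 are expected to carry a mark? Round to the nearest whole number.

expected recaptures ≈ 28

Expected recaptures E[R] = M·C / N.
E[R] = 128 × 78 / 355 = 9984 / 355 ≈ 28.1 → 28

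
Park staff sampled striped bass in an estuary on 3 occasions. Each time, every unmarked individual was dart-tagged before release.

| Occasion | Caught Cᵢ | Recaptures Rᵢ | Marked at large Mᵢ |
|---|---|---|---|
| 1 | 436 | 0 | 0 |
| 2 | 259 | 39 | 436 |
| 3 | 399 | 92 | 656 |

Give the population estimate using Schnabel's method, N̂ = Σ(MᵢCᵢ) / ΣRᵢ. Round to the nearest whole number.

Σ MᵢCᵢ = 0·436 + 436·259 + 656·399 = 0 + 112924 + 261744 = 374668
Σ Rᵢ = 0 + 39 + 92 = 131
N̂ = 374668 / 131 ≈ 2860.1 → 2860

N ≈ 2860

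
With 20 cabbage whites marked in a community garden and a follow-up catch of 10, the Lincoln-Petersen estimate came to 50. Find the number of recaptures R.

R = 4

From N = M·C/R: R = M·C / N = 20·10 / 50 = 200 / 50 = 4.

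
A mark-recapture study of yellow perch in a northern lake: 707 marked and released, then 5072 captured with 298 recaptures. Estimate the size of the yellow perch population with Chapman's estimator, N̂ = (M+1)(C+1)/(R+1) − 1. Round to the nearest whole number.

N̂ = (707+1)(5072+1)/(298+1) − 1 = 708·5073/299 − 1
= 3591684/299 − 1 ≈ 12012.3 − 1 ≈ 12011.3 → 12011

N ≈ 12,011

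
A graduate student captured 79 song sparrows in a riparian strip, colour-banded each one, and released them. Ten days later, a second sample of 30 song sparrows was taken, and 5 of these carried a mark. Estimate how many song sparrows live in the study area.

Lincoln-Petersen assumes M/N = R/C, so N = M·C / R.
N = (79 × 30) / 5 = 2370 / 5 = 474

N = 474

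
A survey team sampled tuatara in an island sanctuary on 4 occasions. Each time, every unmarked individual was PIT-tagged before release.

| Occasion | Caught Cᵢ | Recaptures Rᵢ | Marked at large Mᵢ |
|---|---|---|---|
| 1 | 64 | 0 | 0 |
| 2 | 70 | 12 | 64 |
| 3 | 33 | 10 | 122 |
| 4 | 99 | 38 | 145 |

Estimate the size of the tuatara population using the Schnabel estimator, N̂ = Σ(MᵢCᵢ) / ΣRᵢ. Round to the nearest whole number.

N ≈ 381

Σ MᵢCᵢ = 0·64 + 64·70 + 122·33 + 145·99 = 0 + 4480 + 4026 + 14355 = 22861
Σ Rᵢ = 0 + 12 + 10 + 38 = 60
N̂ = 22861 / 60 ≈ 381.0 → 381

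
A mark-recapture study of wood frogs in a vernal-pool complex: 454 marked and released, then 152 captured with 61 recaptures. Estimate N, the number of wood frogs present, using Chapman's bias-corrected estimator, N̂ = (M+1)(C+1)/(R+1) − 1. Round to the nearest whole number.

N ≈ 1122

N̂ = (454+1)(152+1)/(61+1) − 1 = 455·153/62 − 1
= 69615/62 − 1 ≈ 1122.8 − 1 ≈ 1121.8 → 1122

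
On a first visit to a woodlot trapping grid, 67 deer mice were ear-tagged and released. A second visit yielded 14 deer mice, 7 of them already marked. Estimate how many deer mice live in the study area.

N = 134

N = (67 × 14) / 7 = 938 / 7 = 134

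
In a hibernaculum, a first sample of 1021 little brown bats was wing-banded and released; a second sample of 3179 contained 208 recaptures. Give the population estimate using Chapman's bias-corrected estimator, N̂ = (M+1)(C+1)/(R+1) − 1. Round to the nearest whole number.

N ≈ 15,549

N̂ = (1021+1)(3179+1)/(208+1) − 1 = 1022·3180/209 − 1
= 3249960/209 − 1 ≈ 15550.0 − 1 ≈ 15549.0 → 15549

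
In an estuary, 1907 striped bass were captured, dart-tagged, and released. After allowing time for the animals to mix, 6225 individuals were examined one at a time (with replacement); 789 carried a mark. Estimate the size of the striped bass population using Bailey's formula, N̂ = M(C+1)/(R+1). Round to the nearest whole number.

N̂ = 1907·(6225+1)/(789+1) = 1907·6226/790 = 11872982/790 ≈ 15029.1 → 15029

N ≈ 15,029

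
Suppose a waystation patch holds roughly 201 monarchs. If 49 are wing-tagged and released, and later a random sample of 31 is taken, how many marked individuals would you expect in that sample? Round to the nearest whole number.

Expected recaptures E[R] = M·C / N.
E[R] = 49 × 31 / 201 = 1519 / 201 ≈ 7.6 → 8

expected recaptures ≈ 8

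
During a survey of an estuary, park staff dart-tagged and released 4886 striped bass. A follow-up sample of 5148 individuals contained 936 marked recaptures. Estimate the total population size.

N = 26,873

If marked individuals mix randomly, R/C ≈ M/N, giving N ≈ M·C/R.
N = (4886 × 5148) / 936 = 25153128 / 936 = 26873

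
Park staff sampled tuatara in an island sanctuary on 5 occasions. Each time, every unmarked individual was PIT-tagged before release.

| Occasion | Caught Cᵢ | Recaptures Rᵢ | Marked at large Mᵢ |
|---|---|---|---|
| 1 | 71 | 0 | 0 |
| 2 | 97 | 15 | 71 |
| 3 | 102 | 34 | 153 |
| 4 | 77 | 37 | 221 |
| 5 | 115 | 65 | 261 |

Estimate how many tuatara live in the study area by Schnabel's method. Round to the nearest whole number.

N ≈ 460

Σ MᵢCᵢ = 0·71 + 71·97 + 153·102 + 221·77 + 261·115 = 0 + 6887 + 15606 + 17017 + 30015 = 69525
Σ Rᵢ = 0 + 15 + 34 + 37 + 65 = 151
N̂ = 69525 / 151 ≈ 460.4 → 460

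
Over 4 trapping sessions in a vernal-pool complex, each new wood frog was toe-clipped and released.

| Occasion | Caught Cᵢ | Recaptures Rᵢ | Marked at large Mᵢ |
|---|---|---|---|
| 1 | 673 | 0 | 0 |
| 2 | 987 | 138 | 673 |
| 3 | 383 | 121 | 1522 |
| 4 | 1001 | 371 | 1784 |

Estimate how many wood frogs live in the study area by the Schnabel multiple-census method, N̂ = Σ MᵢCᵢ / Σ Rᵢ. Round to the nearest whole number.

N ≈ 4814

Σ MᵢCᵢ = 0·673 + 673·987 + 1522·383 + 1784·1001 = 0 + 664251 + 582926 + 1785784 = 3032961
Σ Rᵢ = 0 + 138 + 121 + 371 = 630
N̂ = 3032961 / 630 ≈ 4814.2 → 4814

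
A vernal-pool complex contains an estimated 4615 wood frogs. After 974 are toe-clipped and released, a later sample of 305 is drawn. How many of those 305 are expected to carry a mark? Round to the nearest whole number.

Expected recaptures E[R] = M·C / N.
E[R] = 974 × 305 / 4615 = 297070 / 4615 ≈ 64.4 → 64

expected recaptures ≈ 64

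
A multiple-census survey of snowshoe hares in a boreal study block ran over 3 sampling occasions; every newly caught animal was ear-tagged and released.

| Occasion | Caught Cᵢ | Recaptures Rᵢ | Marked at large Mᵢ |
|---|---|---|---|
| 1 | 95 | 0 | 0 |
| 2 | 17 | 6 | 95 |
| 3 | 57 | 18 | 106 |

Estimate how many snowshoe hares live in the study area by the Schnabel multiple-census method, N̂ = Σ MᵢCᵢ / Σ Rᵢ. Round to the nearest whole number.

N ≈ 319

Σ MᵢCᵢ = 0·95 + 95·17 + 106·57 = 0 + 1615 + 6042 = 7657
Σ Rᵢ = 0 + 6 + 18 = 24
N̂ = 7657 / 24 ≈ 319.0 → 319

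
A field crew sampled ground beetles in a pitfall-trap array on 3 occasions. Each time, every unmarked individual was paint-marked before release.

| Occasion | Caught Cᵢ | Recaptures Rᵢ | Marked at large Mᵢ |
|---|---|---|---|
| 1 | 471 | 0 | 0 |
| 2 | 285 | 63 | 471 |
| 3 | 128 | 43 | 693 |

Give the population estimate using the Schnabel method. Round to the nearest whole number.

N ≈ 2103

Σ MᵢCᵢ = 0·471 + 471·285 + 693·128 = 0 + 134235 + 88704 = 222939
Σ Rᵢ = 0 + 63 + 43 = 106
N̂ = 222939 / 106 ≈ 2103.2 → 2103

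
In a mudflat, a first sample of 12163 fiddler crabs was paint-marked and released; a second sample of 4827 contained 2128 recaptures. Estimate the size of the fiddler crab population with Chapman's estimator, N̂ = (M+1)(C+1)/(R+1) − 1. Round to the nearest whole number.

N̂ = (12163+1)(4827+1)/(2128+1) − 1 = 12164·4828/2129 − 1
= 58727792/2129 − 1 ≈ 27584.7 − 1 ≈ 27583.7 → 27584

N ≈ 27,584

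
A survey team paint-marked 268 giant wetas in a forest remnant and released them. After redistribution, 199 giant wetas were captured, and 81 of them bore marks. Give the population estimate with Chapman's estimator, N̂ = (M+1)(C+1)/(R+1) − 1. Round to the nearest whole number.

N ≈ 655

N̂ = (268+1)(199+1)/(81+1) − 1 = 269·200/82 − 1
= 53800/82 − 1 ≈ 656.1 − 1 ≈ 655.1 → 655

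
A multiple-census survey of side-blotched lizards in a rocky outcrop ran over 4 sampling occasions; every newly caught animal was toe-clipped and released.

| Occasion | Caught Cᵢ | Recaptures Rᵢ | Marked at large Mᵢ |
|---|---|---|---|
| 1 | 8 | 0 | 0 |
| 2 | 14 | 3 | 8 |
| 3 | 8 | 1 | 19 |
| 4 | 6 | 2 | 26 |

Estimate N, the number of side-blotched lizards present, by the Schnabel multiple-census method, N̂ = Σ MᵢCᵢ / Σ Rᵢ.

N = 70

Σ MᵢCᵢ = 0·8 + 8·14 + 19·8 + 26·6 = 0 + 112 + 152 + 156 = 420
Σ Rᵢ = 0 + 3 + 1 + 2 = 6
N̂ = 420 / 6 = 70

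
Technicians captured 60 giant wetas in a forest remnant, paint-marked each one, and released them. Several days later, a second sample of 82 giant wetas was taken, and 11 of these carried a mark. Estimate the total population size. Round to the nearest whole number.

N ≈ 447

N = (60 × 82) / 11 = 4920 / 11 ≈ 447.3 → 447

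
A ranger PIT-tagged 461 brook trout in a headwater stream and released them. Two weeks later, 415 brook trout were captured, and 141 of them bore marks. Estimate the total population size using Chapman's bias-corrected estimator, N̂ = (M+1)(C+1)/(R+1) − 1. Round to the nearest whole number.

N̂ = (461+1)(415+1)/(141+1) − 1 = 462·416/142 − 1
= 192192/142 − 1 ≈ 1353.46 − 1 ≈ 1352.46 → 1352

N ≈ 1352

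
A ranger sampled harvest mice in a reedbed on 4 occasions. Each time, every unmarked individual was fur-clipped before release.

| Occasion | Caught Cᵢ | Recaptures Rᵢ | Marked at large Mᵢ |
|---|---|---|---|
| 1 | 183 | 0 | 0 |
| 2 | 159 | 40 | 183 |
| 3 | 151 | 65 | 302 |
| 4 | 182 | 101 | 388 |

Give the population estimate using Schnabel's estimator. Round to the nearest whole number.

N ≈ 705

Σ MᵢCᵢ = 0·183 + 183·159 + 302·151 + 388·182 = 0 + 29097 + 45602 + 70616 = 145315
Σ Rᵢ = 0 + 40 + 65 + 101 = 206
N̂ = 145315 / 206 ≈ 705.4 → 705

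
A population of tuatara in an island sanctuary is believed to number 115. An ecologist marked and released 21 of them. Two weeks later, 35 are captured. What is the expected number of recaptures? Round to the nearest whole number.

Expected recaptures E[R] = M·C / N.
E[R] = 21 × 35 / 115 = 735 / 115 ≈ 6.4 → 6

expected recaptures ≈ 6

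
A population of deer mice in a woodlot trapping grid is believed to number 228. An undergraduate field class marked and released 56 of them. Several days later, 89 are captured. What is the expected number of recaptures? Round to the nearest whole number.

expected recaptures ≈ 22

The marked fraction of the population is 56/228, so in a sample of 89 expect C·(M/N) marked.
E[R] = 56 × 89 / 228 = 4984 / 228 ≈ 21.9 → 22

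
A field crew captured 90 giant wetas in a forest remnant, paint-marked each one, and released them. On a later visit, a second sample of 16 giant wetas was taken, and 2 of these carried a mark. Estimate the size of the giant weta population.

N = (90 × 16) / 2 = 1440 / 2 = 720

N = 720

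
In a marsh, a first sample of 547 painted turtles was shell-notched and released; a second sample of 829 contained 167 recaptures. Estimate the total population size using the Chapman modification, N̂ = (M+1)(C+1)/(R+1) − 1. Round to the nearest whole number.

N̂ = (547+1)(829+1)/(167+1) − 1 = 548·830/168 − 1
= 454840/168 − 1 ≈ 2707.4 − 1 ≈ 2706.4 → 2706

N ≈ 2706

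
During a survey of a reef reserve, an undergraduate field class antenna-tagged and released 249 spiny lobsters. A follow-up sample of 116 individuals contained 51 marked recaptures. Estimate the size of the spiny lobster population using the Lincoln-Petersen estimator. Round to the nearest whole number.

If marked individuals mix randomly, R/C ≈ M/N, giving N ≈ M·C/R.
N = (249 × 116) / 51 = 28884 / 51 ≈ 566.4 → 566

N ≈ 566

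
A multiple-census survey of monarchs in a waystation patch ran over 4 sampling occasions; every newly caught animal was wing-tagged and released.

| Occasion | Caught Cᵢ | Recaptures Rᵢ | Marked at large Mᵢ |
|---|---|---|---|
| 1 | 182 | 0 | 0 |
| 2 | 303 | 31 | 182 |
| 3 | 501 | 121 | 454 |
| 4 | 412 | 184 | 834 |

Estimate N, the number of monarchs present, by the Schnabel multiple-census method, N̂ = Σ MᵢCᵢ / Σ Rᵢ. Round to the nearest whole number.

N ≈ 1864

Σ MᵢCᵢ = 0·182 + 182·303 + 454·501 + 834·412 = 0 + 55146 + 227454 + 343608 = 626208
Σ Rᵢ = 0 + 31 + 121 + 184 = 336
N̂ = 626208 / 336 ≈ 1863.7 → 1864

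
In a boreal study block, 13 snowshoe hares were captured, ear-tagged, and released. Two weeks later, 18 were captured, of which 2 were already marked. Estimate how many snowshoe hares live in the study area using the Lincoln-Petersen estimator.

N = (13 × 18) / 2 = 234 / 2 = 117

N = 117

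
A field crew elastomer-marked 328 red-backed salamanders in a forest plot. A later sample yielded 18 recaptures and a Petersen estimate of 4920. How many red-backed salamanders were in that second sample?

From N = M·C/R: C = N·R / M = 4920·18 / 328 = 88560 / 328 = 270.

C = 270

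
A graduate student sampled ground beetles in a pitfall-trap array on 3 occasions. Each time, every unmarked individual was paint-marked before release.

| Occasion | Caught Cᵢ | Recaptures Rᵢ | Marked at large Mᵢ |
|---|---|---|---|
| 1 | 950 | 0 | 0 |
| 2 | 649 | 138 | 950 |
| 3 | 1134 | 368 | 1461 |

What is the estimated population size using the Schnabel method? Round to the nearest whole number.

Σ MᵢCᵢ = 0·950 + 950·649 + 1461·1134 = 0 + 616550 + 1656774 = 2273324
Σ Rᵢ = 0 + 138 + 368 = 506
N̂ = 2273324 / 506 ≈ 4492.7 → 4493

N ≈ 4493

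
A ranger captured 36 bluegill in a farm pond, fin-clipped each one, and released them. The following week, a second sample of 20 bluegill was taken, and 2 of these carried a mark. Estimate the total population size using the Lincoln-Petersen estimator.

N = (36 × 20) / 2 = 720 / 2 = 360

N = 360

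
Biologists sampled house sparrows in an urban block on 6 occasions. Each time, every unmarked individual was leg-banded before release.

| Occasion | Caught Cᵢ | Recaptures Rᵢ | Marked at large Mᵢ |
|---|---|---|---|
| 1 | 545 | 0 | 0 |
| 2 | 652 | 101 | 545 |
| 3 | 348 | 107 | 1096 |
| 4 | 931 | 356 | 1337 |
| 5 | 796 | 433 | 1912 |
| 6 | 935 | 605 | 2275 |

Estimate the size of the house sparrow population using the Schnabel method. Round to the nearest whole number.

Σ MᵢCᵢ = 0·545 + 545·652 + 1096·348 + 1337·931 + 1912·796 + 2275·935 = 0 + 355340 + 381408 + 1244747 + 1521952 + 2127125 = 5630572
Σ Rᵢ = 0 + 101 + 107 + 356 + 433 + 605 = 1602
N̂ = 5630572 / 1602 ≈ 3514.7 → 3515

N ≈ 3515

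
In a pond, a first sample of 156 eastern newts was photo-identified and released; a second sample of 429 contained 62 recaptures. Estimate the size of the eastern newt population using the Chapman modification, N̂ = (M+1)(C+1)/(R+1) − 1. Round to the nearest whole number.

N̂ = (156+1)(429+1)/(62+1) − 1 = 157·430/63 − 1
= 67510/63 − 1 ≈ 1071.6 − 1 ≈ 1070.6 → 1071

N ≈ 1071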